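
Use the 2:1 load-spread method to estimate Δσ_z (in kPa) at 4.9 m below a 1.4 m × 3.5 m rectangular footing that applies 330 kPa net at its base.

By the 2:1 method the load spreads at 1 horizontal : 2 vertical, so at depth z the loaded area has grown by z in each plan dimension:
Δσ = qBL/((B+z)(L+z)) = 330×1.4×3.5/((1.4+4.9)(3.5+4.9)) = 30.556 kPa

Δσ_z ≈ 30.6 kPa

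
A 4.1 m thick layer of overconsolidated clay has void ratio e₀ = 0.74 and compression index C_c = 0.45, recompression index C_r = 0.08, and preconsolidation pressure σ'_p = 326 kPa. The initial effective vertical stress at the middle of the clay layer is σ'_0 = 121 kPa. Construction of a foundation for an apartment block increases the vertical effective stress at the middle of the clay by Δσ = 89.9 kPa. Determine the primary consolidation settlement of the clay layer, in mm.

S_c ≈ 45.5 mm

Final effective stress: σ'_f = 121 + 89.9 = 210.9 kPa.
σ'_f = 210.9 ≤ σ'_p = 326 kPa, so the clay remains overconsolidated and only the recompression index applies:
S_c = C_r·H/(1+e₀)·log₁₀(σ'_f/σ'_0) = 0.08×4.1/1.74×log₁₀(210.9/121)
    = 0.1885 × 0.24129 = 0.04548 m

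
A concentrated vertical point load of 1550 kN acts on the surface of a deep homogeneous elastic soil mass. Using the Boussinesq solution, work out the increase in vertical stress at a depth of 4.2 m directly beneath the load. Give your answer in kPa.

Δσ_z ≈ 42 kPa

Boussinesq vertical stress below a point load on an elastic half-space:
Δσ_z = 3P/(2πz²) · [1 + (r/z)²]^(−5/2)
r/z = 0/4.2 = 0; [1+(r/z)²]^(−5/2) = 1.
Δσ_z = 3×1550/(2π×4.2²) × 1 = 41.954 × 1 = 41.95 kPa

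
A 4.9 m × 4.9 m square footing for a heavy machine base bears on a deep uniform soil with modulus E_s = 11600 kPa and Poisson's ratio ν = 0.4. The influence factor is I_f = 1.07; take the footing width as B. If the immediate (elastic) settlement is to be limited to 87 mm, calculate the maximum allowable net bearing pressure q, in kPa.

q ≈ 229 kPa

S_e = q·B·(1−ν²)/E_s · I_f  ⇒  q = S_e·E_s / (B·(1−ν²)·I_f).
q = 0.087 × 11600 / (4.9 × 0.84 × 1.07) = 229.1 kPa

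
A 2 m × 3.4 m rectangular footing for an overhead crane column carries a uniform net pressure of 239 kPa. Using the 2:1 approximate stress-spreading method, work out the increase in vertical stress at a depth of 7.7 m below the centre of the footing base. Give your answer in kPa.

Δσ_z ≈ 15.1 kPa

By the 2:1 method the load spreads at 1 horizontal : 2 vertical, so at depth z the loaded area has grown by z in each plan dimension:
Δσ = qBL/((B+z)(L+z)) = 239×2×3.4/((2+7.7)(3.4+7.7)) = 15.094 kPa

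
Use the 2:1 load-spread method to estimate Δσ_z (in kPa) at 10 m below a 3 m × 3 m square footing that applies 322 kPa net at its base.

Δσ_z ≈ 17.1 kPa

By the 2:1 method the load spreads at 1 horizontal : 2 vertical, so at depth z the loaded area has grown by z in each plan dimension:
Δσ = qBL/((B+z)(L+z)) = 322×3×3/((3+10)(3+10)) = 17.148 kPa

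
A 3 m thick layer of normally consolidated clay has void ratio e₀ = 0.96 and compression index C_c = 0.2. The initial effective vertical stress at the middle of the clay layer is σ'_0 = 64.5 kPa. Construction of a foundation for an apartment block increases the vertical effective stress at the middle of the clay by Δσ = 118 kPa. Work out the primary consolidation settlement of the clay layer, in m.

Final effective stress: σ'_f = σ'_0 + Δσ = 64.5 + 118 = 182.5 kPa.
Normally consolidated clay, so the full stress increment lies on the virgin compression line:
S_c = C_c·H/(1+e₀)·log₁₀(σ'_f/σ'_0) = 0.2×3/(1+0.96)×log₁₀(182.5/64.5)
    = 0.30612 × 0.4517 = 0.1383 m

S_c ≈ 0.138 m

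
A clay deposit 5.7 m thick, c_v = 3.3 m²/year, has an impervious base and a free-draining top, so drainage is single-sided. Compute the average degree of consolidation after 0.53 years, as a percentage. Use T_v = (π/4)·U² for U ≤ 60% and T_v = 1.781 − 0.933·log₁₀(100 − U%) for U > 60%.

Drainage path length: H_d = H = 5.7 m (single drainage).
T_v = c_v·t/H_d² = 3.3×0.53/5.7² = 0.053832.
T_v = 0.053832 corresponds to the U ≤ 60% branch:
U = √(4T_v/π) = 0.2618

U ≈ 26.2 %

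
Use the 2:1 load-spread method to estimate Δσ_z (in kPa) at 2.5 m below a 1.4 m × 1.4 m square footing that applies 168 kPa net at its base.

Δσ_z ≈ 21.6 kPa

By the 2:1 method the load spreads at 1 horizontal : 2 vertical, so at depth z the loaded area has grown by z in each plan dimension:
Δσ = qBL/((B+z)(L+z)) = 168×1.4×1.4/((1.4+2.5)(1.4+2.5)) = 21.649 kPa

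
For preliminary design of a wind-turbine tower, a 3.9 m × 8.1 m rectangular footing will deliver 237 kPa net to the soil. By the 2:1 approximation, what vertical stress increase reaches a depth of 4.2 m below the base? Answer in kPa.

By the 2:1 method the load spreads at 1 horizontal : 2 vertical, so at depth z the loaded area has grown by z in each plan dimension:
Δσ = qBL/((B+z)(L+z)) = 237×3.9×8.1/((3.9+4.2)(8.1+4.2)) = 75.146 kPa

Δσ_z ≈ 75.1 kPa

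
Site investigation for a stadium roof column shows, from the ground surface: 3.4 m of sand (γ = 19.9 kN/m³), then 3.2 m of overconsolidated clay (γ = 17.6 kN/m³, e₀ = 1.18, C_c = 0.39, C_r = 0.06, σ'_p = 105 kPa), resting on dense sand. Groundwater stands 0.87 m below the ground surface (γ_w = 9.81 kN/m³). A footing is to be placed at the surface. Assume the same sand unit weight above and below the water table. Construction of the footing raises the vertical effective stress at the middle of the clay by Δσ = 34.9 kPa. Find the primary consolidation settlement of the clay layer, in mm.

Mid-depth of clay below the ground surface: z = 3.4 + 3.2/2 = 5 m.
Total vertical stress at mid-clay: σ_v = 19.9×3.4 + 17.6×1.6 = 95.82 kPa.
Pore pressure: u = 9.81×(5 − 0.87) = 40.515 kPa.
Initial effective stress: σ'_0 = σ_v − u = 95.82 − 40.515 = 55.305 kPa.
Final effective stress: σ'_f = 55.305 + 34.9 = 90.205 kPa.
σ'_f = 90.205 ≤ σ'_p = 105 kPa, so the clay remains overconsolidated and only the recompression index applies:
S_c = C_r·H/(1+e₀)·log₁₀(σ'_f/σ'_0) = 0.06×3.2/2.18×log₁₀(90.205/55.305)
    = 0.088074 × 0.21247 = 0.01871 m

S_c ≈ 18.7 mm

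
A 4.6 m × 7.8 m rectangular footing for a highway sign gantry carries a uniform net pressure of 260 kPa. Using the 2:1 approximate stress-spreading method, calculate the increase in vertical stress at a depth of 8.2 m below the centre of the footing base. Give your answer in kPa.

By the 2:1 method the load spreads at 1 horizontal : 2 vertical, so at depth z the loaded area has grown by z in each plan dimension:
Δσ = qBL/((B+z)(L+z)) = 260×4.6×7.8/((4.6+8.2)(7.8+8.2)) = 45.551 kPa

Δσ_z ≈ 45.6 kPa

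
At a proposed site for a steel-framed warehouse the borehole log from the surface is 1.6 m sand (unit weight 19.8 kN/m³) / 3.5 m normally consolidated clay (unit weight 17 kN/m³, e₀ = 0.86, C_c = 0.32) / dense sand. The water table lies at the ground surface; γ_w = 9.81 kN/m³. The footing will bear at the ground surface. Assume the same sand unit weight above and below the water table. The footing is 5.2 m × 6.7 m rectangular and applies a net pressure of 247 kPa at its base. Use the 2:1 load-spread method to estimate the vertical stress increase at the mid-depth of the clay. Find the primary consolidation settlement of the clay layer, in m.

Mid-depth of clay below the ground surface: z = 1.6 + 3.5/2 = 3.35 m.
Total vertical stress at mid-clay: σ_v = 19.8×1.6 + 17×1.75 = 61.43 kPa.
Pore pressure: u = 9.81×(3.35 − 0) = 32.864 kPa.
Initial effective stress: σ'_0 = σ_v − u = 61.43 − 32.864 = 28.566 kPa.
Stress increase at mid-clay by the 2:1 spreading method:
Δσ = qBL/((B+z)(L+z)) = 247×5.2×6.7/((5.2+3.35)(6.7+3.35)) = 100.15 kPa
Final effective stress: σ'_f = σ'_0 + Δσ = 28.566 + 100.15 = 128.72 kPa.
Normally consolidated clay, so the full stress increment lies on the virgin compression line:
S_c = C_c·H/(1+e₀)·log₁₀(σ'_f/σ'_0) = 0.32×3.5/(1+0.86)×log₁₀(128.72/28.566)
    = 0.60215 × 0.6538 = 0.3937 m

S_c ≈ 0.394 m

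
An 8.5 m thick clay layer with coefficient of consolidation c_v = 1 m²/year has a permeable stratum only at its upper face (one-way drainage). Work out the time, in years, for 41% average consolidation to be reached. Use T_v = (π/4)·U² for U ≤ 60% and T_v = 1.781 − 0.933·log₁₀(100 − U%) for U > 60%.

t ≈ 9.54 years

Drainage path length: H_d = H = 8.5 m (single drainage).
U ≤ 60%: T_v = (π/4)·U² = (π/4)×0.41² = 0.13203.
t = T_v·H_d²/c_v = 0.13203×8.5²/1 = 9.539 years.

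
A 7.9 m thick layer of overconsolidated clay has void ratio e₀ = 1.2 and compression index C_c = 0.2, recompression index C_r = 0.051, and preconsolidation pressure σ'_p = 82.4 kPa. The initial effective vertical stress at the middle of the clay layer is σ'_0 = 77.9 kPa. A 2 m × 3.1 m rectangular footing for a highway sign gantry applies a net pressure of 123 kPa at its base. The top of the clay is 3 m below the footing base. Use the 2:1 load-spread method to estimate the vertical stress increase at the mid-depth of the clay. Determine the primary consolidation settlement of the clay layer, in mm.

S_c ≈ 19.2 mm

Mid-depth of clay below the footing base: z = 3 + 7.9/2 = 6.95 m.
Stress increase at mid-clay by the 2:1 spreading method:
Δσ = qBL/((B+z)(L+z)) = 123×2×3.1/((2+6.95)(3.1+6.95)) = 8.4783 kPa
Final effective stress: σ'_f = 77.9 + 8.4783 = 86.378 kPa.
σ'_f = 86.378 > σ'_p = 82.4 kPa, so the stress path crosses the preconsolidation pressure — recompression up to σ'_p, then virgin compression beyond:
S_c = H/(1+e₀)·[C_r·log₁₀(σ'_p/σ'_0) + C_c·log₁₀(σ'_f/σ'_p)]
    = 7.9/2.2 × [0.051×log₁₀(82.4/77.9) + 0.2×log₁₀(86.378/82.4)]
    = 3.5909 × [0.0012439 + 0.0040952] = 0.01917 m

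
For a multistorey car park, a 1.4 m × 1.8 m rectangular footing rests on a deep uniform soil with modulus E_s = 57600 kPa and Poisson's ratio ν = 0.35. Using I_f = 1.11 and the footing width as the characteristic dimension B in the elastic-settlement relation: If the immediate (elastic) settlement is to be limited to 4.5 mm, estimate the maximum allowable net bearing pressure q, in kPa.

S_e = q·B·(1−ν²)/E_s · I_f  ⇒  q = S_e·E_s / (B·(1−ν²)·I_f).
q = 0.0045 × 57600 / (1.4 × 0.8775 × 1.11) = 190.1 kPa

q ≈ 190 kPa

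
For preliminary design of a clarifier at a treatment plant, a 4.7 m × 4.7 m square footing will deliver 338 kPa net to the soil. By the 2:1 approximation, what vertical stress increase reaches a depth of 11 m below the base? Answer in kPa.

Δσ_z ≈ 30.3 kPa

By the 2:1 method the load spreads at 1 horizontal : 2 vertical, so at depth z the loaded area has grown by z in each plan dimension:
Δσ = qBL/((B+z)(L+z)) = 338×4.7×4.7/((4.7+11)(4.7+11)) = 30.291 kPa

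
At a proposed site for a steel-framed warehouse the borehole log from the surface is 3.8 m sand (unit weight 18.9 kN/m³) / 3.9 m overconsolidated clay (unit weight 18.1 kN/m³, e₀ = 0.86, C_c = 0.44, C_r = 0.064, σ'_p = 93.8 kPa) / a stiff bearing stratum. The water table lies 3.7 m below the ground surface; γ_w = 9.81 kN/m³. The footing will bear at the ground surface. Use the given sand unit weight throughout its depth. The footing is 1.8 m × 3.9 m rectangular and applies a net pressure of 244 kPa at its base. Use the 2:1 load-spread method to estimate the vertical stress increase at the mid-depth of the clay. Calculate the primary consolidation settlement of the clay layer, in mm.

Mid-depth of clay below the ground surface: z = 3.8 + 3.9/2 = 5.75 m.
Total vertical stress at mid-clay: σ_v = 18.9×3.8 + 18.1×1.95 = 107.11 kPa.
Pore pressure: u = 9.81×(5.75 − 3.7) = 20.11 kPa.
Initial effective stress: σ'_0 = σ_v − u = 107.11 − 20.11 = 87 kPa.
Stress increase at mid-clay by the 2:1 spreading method:
Δσ = qBL/((B+z)(L+z)) = 244×1.8×3.9/((1.8+5.75)(3.9+5.75)) = 23.51 kPa
Final effective stress: σ'_f = 87 + 23.51 = 110.51 kPa.
σ'_f = 110.51 > σ'_p = 93.8 kPa, so the stress path crosses the preconsolidation pressure — recompression up to σ'_p, then virgin compression beyond:
S_c = H/(1+e₀)·[C_r·log₁₀(σ'_p/σ'_0) + C_c·log₁₀(σ'_f/σ'_p)]
    = 3.9/1.86 × [0.064×log₁₀(93.8/87) + 0.44×log₁₀(110.51/93.8)]
    = 2.0968 × [0.0020917 + 0.031327] = 0.07007 m

S_c ≈ 70.1 mm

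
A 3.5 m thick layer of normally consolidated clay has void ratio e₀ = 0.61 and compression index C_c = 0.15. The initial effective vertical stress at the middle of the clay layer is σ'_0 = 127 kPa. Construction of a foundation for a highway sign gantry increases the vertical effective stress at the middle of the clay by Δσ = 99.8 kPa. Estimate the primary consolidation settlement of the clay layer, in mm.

S_c ≈ 82.1 mm

Final effective stress: σ'_f = σ'_0 + Δσ = 127 + 99.8 = 226.8 kPa.
Normally consolidated clay, so the full stress increment lies on the virgin compression line:
S_c = C_c·H/(1+e₀)·log₁₀(σ'_f/σ'_0) = 0.15×3.5/(1+0.61)×log₁₀(226.8/127)
    = 0.32609 × 0.25184 = 0.08212 m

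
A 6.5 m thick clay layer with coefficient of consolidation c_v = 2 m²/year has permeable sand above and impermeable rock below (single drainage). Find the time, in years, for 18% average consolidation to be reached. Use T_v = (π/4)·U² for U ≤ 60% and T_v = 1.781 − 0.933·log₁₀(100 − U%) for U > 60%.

Drainage path length: H_d = H = 6.5 m (single drainage).
U ≤ 60%: T_v = (π/4)·U² = (π/4)×0.18² = 0.025447.
t = T_v·H_d²/c_v = 0.025447×6.5²/2 = 0.5376 years.

t ≈ 0.538 years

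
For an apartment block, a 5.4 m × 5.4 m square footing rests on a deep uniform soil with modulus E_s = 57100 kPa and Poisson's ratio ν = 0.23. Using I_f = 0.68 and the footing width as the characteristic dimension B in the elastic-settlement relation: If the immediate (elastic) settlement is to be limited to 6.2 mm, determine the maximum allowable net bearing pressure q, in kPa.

S_e = q·B·(1−ν²)/E_s · I_f  ⇒  q = S_e·E_s / (B·(1−ν²)·I_f).
q = 0.0062 × 57100 / (5.4 × 0.9471 × 0.68) = 101.8 kPa

q ≈ 102 kPa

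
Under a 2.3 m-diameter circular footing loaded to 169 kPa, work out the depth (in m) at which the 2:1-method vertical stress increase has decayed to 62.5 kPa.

z ≈ 1.48 m

2:1 spreading — at depth z the loaded area has grown by z in each plan dimension:
qD²/(D+z)² = Δσ_z ⇒ z = D(√(q/Δσ_z) − 1) = 2.3×(√(169/62.5) − 1) = 1.482 m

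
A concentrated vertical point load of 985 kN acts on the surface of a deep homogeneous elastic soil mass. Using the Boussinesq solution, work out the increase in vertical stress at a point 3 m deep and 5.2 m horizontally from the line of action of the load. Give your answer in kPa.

Boussinesq vertical stress below a point load on an elastic half-space:
Δσ_z = 3P/(2πz²) · [1 + (r/z)²]^(−5/2)
r/z = 5.2/3 = 1.7333; [1+(r/z)²]^(−5/2) = 0.031163.
Δσ_z = 3×985/(2π×3²) × 0.031163 = 52.256 × 0.031163 = 1.628 kPa

Δσ_z ≈ 1.63 kPa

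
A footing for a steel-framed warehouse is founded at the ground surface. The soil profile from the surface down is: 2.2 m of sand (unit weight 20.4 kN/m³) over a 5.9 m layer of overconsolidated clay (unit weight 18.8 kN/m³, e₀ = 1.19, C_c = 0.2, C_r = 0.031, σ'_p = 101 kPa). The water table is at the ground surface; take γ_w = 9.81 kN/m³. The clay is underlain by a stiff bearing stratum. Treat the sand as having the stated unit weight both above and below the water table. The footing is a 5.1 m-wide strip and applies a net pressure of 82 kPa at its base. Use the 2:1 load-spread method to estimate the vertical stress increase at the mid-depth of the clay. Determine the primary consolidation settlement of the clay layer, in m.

Mid-depth of clay below the ground surface: z = 2.2 + 5.9/2 = 5.15 m.
Total vertical stress at mid-clay: σ_v = 20.4×2.2 + 18.8×2.95 = 100.34 kPa.
Pore pressure: u = 9.81×(5.15 − 0) = 50.522 kPa.
Initial effective stress: σ'_0 = σ_v − u = 100.34 − 50.522 = 49.818 kPa.
Stress increase at mid-clay by the 2:1 spreading method:
Δσ = qB/(B+z) = 82×5.1/(5.1+5.15) = 40.8 kPa
Final effective stress: σ'_f = 49.818 + 40.8 = 90.618 kPa.
σ'_f = 90.618 ≤ σ'_p = 101 kPa, so the clay remains overconsolidated and only the recompression index applies:
S_c = C_r·H/(1+e₀)·log₁₀(σ'_f/σ'_0) = 0.031×5.9/2.19×log₁₀(90.618/49.818)
    = 0.083517 × 0.25983 = 0.0217 m

S_c ≈ 0.0217 m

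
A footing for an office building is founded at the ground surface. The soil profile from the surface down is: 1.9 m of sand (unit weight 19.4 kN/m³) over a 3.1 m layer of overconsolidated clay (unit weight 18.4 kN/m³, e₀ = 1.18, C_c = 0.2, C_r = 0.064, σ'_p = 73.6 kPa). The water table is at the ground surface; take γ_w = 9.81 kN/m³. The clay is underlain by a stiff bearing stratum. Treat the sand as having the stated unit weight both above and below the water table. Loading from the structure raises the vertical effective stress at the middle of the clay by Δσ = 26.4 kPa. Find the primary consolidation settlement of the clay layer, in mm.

S_c ≈ 24 mm

Mid-depth of clay below the ground surface: z = 1.9 + 3.1/2 = 3.45 m.
Total vertical stress at mid-clay: σ_v = 19.4×1.9 + 18.4×1.55 = 65.38 kPa.
Pore pressure: u = 9.81×(3.45 − 0) = 33.845 kPa.
Initial effective stress: σ'_0 = σ_v − u = 65.38 − 33.845 = 31.535 kPa.
Final effective stress: σ'_f = 31.535 + 26.4 = 57.935 kPa.
σ'_f = 57.935 ≤ σ'_p = 73.6 kPa, so the clay remains overconsolidated and only the recompression index applies:
S_c = C_r·H/(1+e₀)·log₁₀(σ'_f/σ'_0) = 0.064×3.1/2.18×log₁₀(57.935/31.535)
    = 0.091008 × 0.26415 = 0.02404 m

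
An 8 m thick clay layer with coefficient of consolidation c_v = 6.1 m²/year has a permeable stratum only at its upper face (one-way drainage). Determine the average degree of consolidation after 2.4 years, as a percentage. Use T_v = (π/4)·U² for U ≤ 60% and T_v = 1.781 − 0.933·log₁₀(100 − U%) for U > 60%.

Drainage path length: H_d = H = 8 m (single drainage).
T_v = c_v·t/H_d² = 6.1×2.4/8² = 0.22875.
T_v = 0.22875 corresponds to the U ≤ 60% branch:
U = √(4T_v/π) = 0.5397

U ≈ 54 %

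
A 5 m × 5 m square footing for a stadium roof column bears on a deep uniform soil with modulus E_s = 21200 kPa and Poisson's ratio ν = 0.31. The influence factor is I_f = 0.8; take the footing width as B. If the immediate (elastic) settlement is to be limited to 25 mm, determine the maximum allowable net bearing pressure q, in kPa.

S_e = q·B·(1−ν²)/E_s · I_f  ⇒  q = S_e·E_s / (B·(1−ν²)·I_f).
q = 0.025 × 21200 / (5 × 0.9039 × 0.8) = 146.6 kPa

q ≈ 147 kPa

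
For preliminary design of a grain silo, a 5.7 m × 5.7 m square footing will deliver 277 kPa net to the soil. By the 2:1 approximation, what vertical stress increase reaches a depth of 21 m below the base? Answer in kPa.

Δσ_z ≈ 12.6 kPa

By the 2:1 method the load spreads at 1 horizontal : 2 vertical, so at depth z the loaded area has grown by z in each plan dimension:
Δσ = qBL/((B+z)(L+z)) = 277×5.7×5.7/((5.7+21)(5.7+21)) = 12.624 kPa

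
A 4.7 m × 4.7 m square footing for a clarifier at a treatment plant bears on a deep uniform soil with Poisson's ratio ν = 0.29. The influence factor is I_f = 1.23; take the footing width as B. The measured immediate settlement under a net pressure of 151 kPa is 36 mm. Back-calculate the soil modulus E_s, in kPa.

S_e = q·B·(1−ν²)/E_s · I_f  ⇒  E_s = q·B·(1−ν²)·I_f / S_e.
E_s = 151 × 4.7 × 0.9159 × 1.23 / 0.036 = 22210 kPa

E_s ≈ 22200 kPa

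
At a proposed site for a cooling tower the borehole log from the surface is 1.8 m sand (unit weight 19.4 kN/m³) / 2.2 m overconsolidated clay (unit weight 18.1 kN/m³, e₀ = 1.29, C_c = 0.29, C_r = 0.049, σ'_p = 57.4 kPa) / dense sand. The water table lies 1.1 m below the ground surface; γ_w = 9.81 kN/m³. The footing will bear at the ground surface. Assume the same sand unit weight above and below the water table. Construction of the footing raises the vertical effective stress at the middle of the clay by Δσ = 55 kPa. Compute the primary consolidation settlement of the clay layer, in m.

Mid-depth of clay below the ground surface: z = 1.8 + 2.2/2 = 2.9 m.
Total vertical stress at mid-clay: σ_v = 19.4×1.8 + 18.1×1.1 = 54.83 kPa.
Pore pressure: u = 9.81×(2.9 − 1.1) = 17.658 kPa.
Initial effective stress: σ'_0 = σ_v − u = 54.83 − 17.658 = 37.172 kPa.
Final effective stress: σ'_f = 37.172 + 55 = 92.172 kPa.
σ'_f = 92.172 > σ'_p = 57.4 kPa, so the stress path crosses the preconsolidation pressure — recompression up to σ'_p, then virgin compression beyond:
S_c = H/(1+e₀)·[C_r·log₁₀(σ'_p/σ'_0) + C_c·log₁₀(σ'_f/σ'_p)]
    = 2.2/2.29 × [0.049×log₁₀(57.4/37.172) + 0.29×log₁₀(92.172/57.4)]
    = 0.9607 × [0.0092461 + 0.059649] = 0.06619 m

S_c ≈ 0.0662 m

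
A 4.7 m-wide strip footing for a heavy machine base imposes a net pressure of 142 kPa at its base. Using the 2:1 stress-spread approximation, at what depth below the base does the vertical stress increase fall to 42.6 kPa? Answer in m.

z ≈ 11 m

2:1 spreading — at depth z the loaded area has grown by z in each plan dimension:
qB/(B+z) = Δσ_z ⇒ z = qB/Δσ_z − B = 142×4.7/42.6 − 4.7 = 10.97 m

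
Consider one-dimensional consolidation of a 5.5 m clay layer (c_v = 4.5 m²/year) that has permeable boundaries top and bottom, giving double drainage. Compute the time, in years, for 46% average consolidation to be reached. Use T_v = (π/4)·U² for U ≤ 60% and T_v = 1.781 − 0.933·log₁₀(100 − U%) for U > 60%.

t ≈ 0.279 years

Drainage path length: H_d = H/2 = 2.75 m (double drainage).
U ≤ 60%: T_v = (π/4)·U² = (π/4)×0.46² = 0.16619.
t = T_v·H_d²/c_v = 0.16619×2.75²/4.5 = 0.2793 years.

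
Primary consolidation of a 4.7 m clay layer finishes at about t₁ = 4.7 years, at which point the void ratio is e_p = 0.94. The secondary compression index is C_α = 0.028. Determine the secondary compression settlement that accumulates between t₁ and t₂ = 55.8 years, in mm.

S_s ≈ 72.9 mm

Secondary compression: S_s = C_α·H/(1+e_p)·log₁₀(t₂/t₁)
S_s = 0.028×4.7/(1+0.94)×log₁₀(55.8/4.7)
    = 0.06784 × 1.075 = 0.07289 m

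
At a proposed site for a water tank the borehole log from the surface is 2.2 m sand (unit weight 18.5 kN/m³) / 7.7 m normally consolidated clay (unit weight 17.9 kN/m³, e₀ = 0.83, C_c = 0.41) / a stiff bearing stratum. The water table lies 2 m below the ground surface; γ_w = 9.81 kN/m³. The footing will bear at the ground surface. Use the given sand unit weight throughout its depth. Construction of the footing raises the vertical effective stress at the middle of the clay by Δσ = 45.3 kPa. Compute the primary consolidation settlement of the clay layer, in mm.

S_c ≈ 374 mm

Mid-depth of clay below the ground surface: z = 2.2 + 7.7/2 = 6.05 m.
Total vertical stress at mid-clay: σ_v = 18.5×2.2 + 17.9×3.85 = 109.61 kPa.
Pore pressure: u = 9.81×(6.05 − 2) = 39.73 kPa.
Initial effective stress: σ'_0 = σ_v − u = 109.61 − 39.73 = 69.88 kPa.
Final effective stress: σ'_f = σ'_0 + Δσ = 69.88 + 45.3 = 115.18 kPa.
Normally consolidated clay, so the full stress increment lies on the virgin compression line:
S_c = C_c·H/(1+e₀)·log₁₀(σ'_f/σ'_0) = 0.41×7.7/(1+0.83)×log₁₀(115.18/69.88)
    = 1.7251 × 0.21702 = 0.3744 m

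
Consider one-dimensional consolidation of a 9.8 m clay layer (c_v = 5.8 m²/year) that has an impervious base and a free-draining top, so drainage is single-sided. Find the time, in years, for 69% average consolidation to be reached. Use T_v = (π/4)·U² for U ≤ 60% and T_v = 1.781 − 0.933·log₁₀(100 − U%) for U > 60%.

Drainage path length: H_d = H = 9.8 m (single drainage).
U > 60%: T_v = 1.781 − 0.933·log₁₀(100 − 69) = 0.38956.
t = T_v·H_d²/c_v = 0.38956×9.8²/5.8 = 6.451 years.

t ≈ 6.45 years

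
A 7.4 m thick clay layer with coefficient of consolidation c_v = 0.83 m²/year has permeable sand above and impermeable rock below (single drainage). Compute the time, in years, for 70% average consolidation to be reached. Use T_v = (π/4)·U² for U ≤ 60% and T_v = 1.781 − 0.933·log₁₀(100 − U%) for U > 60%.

t ≈ 26.6 years

Drainage path length: H_d = H = 7.4 m (single drainage).
U > 60%: T_v = 1.781 − 0.933·log₁₀(100 − 70) = 0.40285.
t = T_v·H_d²/c_v = 0.40285×7.4²/0.83 = 26.58 years.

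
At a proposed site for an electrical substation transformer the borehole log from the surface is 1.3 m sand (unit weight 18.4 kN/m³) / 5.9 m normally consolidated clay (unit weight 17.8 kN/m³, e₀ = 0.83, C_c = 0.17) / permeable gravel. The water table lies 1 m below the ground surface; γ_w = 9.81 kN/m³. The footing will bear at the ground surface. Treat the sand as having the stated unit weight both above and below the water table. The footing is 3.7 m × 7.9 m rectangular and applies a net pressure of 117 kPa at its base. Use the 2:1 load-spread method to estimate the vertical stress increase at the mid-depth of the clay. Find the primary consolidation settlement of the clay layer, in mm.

S_c ≈ 139 mm

Mid-depth of clay below the ground surface: z = 1.3 + 5.9/2 = 4.25 m.
Total vertical stress at mid-clay: σ_v = 18.4×1.3 + 17.8×2.95 = 76.43 kPa.
Pore pressure: u = 9.81×(4.25 − 1) = 31.883 kPa.
Initial effective stress: σ'_0 = σ_v − u = 76.43 − 31.883 = 44.547 kPa.
Stress increase at mid-clay by the 2:1 spreading method:
Δσ = qBL/((B+z)(L+z)) = 117×3.7×7.9/((3.7+4.25)(7.9+4.25)) = 35.406 kPa
Final effective stress: σ'_f = σ'_0 + Δσ = 44.547 + 35.406 = 79.953 kPa.
Normally consolidated clay, so the full stress increment lies on the virgin compression line:
S_c = C_c·H/(1+e₀)·log₁₀(σ'_f/σ'_0) = 0.17×5.9/(1+0.83)×log₁₀(79.953/44.547)
    = 0.54809 × 0.25402 = 0.1392 m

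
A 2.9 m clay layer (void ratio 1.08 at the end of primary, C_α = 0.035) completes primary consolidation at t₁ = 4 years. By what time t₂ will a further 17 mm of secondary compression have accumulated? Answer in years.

t₂ ≈ 8.92 years

S_s = C_α·H/(1+e_p)·log₁₀(t₂/t₁) ⇒ log₁₀(t₂/t₁) = S_s·(1+e_p)/(C_α·H).
log₁₀(t₂/t₁) = 0.017 × (1+1.08) / (0.035×2.9) = 0.3484
t₂ = t₁ × 10^0.3484 = 4 × 2.23 = 8.921 years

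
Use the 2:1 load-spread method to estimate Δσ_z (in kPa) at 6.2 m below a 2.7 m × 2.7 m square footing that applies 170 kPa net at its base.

By the 2:1 method the load spreads at 1 horizontal : 2 vertical, so at depth z the loaded area has grown by z in each plan dimension:
Δσ = qBL/((B+z)(L+z)) = 170×2.7×2.7/((2.7+6.2)(2.7+6.2)) = 15.646 kPa

Δσ_z ≈ 15.6 kPa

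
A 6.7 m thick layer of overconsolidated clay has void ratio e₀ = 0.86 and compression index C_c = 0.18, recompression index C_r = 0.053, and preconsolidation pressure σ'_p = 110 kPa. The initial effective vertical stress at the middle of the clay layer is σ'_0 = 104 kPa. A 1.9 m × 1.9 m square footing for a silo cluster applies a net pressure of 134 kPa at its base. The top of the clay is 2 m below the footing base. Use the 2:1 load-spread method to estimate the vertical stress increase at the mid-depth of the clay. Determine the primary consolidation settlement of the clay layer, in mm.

Mid-depth of clay below the footing base: z = 2 + 6.7/2 = 5.35 m.
Stress increase at mid-clay by the 2:1 spreading method:
Δσ = qBL/((B+z)(L+z)) = 134×1.9×1.9/((1.9+5.35)(1.9+5.35)) = 9.2031 kPa
Final effective stress: σ'_f = 104 + 9.2031 = 113.2 kPa.
σ'_f = 113.2 > σ'_p = 110 kPa, so the stress path crosses the preconsolidation pressure — recompression up to σ'_p, then virgin compression beyond:
S_c = H/(1+e₀)·[C_r·log₁₀(σ'_p/σ'_0) + C_c·log₁₀(σ'_f/σ'_p)]
    = 6.7/1.86 × [0.053×log₁₀(110/104) + 0.18×log₁₀(113.2/110)]
    = 3.6022 × [0.001291 + 0.0022417] = 0.01273 m

S_c ≈ 12.7 mm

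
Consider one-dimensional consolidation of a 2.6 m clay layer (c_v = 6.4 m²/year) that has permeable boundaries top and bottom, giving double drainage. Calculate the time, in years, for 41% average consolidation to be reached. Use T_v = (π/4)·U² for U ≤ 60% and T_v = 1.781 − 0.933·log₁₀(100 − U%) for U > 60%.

t ≈ 0.0349 years

Drainage path length: H_d = H/2 = 1.3 m (double drainage).
U ≤ 60%: T_v = (π/4)·U² = (π/4)×0.41² = 0.13203.
t = T_v·H_d²/c_v = 0.13203×1.3²/6.4 = 0.03486 years.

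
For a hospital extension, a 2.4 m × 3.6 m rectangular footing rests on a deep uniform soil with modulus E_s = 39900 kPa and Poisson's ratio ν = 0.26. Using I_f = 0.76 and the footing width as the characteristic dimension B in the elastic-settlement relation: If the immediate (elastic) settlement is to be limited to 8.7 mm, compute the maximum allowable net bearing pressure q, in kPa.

q ≈ 204 kPa

S_e = q·B·(1−ν²)/E_s · I_f  ⇒  q = S_e·E_s / (B·(1−ν²)·I_f).
q = 0.0087 × 39900 / (2.4 × 0.9324 × 0.76) = 204.1 kPa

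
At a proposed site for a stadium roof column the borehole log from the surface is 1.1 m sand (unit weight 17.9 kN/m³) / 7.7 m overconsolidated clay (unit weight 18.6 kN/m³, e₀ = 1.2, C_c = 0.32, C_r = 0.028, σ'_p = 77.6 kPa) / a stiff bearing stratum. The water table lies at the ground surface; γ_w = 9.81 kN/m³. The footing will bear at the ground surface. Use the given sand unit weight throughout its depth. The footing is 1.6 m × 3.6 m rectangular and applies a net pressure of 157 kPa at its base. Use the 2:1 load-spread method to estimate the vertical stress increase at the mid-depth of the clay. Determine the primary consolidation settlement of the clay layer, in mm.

Mid-depth of clay below the ground surface: z = 1.1 + 7.7/2 = 4.95 m.
Total vertical stress at mid-clay: σ_v = 17.9×1.1 + 18.6×3.85 = 91.3 kPa.
Pore pressure: u = 9.81×(4.95 − 0) = 48.56 kPa.
Initial effective stress: σ'_0 = σ_v − u = 91.3 − 48.56 = 42.74 kPa.
Stress increase at mid-clay by the 2:1 spreading method:
Δσ = qBL/((B+z)(L+z)) = 157×1.6×3.6/((1.6+4.95)(3.6+4.95)) = 16.148 kPa
Final effective stress: σ'_f = 42.74 + 16.148 = 58.888 kPa.
σ'_f = 58.888 ≤ σ'_p = 77.6 kPa, so the clay remains overconsolidated and only the recompression index applies:
S_c = C_r·H/(1+e₀)·log₁₀(σ'_f/σ'_0) = 0.028×7.7/2.2×log₁₀(58.888/42.74)
    = 0.098 × 0.13919 = 0.01364 m

S_c ≈ 13.6 mm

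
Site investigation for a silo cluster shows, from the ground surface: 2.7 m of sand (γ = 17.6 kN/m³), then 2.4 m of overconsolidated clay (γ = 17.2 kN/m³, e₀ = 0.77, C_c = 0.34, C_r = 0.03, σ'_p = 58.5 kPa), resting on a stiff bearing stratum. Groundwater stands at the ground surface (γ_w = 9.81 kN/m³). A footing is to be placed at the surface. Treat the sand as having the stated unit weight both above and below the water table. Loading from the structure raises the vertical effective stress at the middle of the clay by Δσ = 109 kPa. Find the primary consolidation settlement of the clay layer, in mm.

Mid-depth of clay below the ground surface: z = 2.7 + 2.4/2 = 3.9 m.
Total vertical stress at mid-clay: σ_v = 17.6×2.7 + 17.2×1.2 = 68.16 kPa.
Pore pressure: u = 9.81×(3.9 − 0) = 38.259 kPa.
Initial effective stress: σ'_0 = σ_v − u = 68.16 − 38.259 = 29.901 kPa.
Final effective stress: σ'_f = 29.901 + 109 = 138.9 kPa.
σ'_f = 138.9 > σ'_p = 58.5 kPa, so the stress path crosses the preconsolidation pressure — recompression up to σ'_p, then virgin compression beyond:
S_c = H/(1+e₀)·[C_r·log₁₀(σ'_p/σ'_0) + C_c·log₁₀(σ'_f/σ'_p)]
    = 2.4/1.77 × [0.03×log₁₀(58.5/29.901) + 0.34×log₁₀(138.9/58.5)]
    = 1.3559 × [0.0087441 + 0.12769] = 0.185 m

S_c ≈ 185 mm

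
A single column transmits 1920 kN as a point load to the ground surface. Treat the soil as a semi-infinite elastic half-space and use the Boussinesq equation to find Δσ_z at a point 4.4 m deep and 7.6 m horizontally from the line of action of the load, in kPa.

Δσ_z ≈ 1.5 kPa

Boussinesq vertical stress below a point load on an elastic half-space:
Δσ_z = 3P/(2πz²) · [1 + (r/z)²]^(−5/2)
r/z = 7.6/4.4 = 1.7273; [1+(r/z)²]^(−5/2) = 0.031575.
Δσ_z = 3×1920/(2π×4.4²) × 0.031575 = 47.352 × 0.031575 = 1.495 kPa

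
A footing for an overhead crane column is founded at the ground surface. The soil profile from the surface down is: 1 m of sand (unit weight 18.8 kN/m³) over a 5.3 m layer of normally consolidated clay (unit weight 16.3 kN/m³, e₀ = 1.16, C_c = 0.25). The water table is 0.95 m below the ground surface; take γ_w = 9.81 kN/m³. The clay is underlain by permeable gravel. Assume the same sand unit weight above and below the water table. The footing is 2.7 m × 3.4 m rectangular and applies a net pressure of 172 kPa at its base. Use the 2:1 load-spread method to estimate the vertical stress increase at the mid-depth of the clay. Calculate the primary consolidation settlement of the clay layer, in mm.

S_c ≈ 184 mm

Mid-depth of clay below the ground surface: z = 1 + 5.3/2 = 3.65 m.
Total vertical stress at mid-clay: σ_v = 18.8×1 + 16.3×2.65 = 61.995 kPa.
Pore pressure: u = 9.81×(3.65 − 0.95) = 26.487 kPa.
Initial effective stress: σ'_0 = σ_v − u = 61.995 − 26.487 = 35.508 kPa.
Stress increase at mid-clay by the 2:1 spreading method:
Δσ = qBL/((B+z)(L+z)) = 172×2.7×3.4/((2.7+3.65)(3.4+3.65)) = 35.27 kPa
Final effective stress: σ'_f = σ'_0 + Δσ = 35.508 + 35.27 = 70.778 kPa.
Normally consolidated clay, so the full stress increment lies on the virgin compression line:
S_c = C_c·H/(1+e₀)·log₁₀(σ'_f/σ'_0) = 0.25×5.3/(1+1.16)×log₁₀(70.778/35.508)
    = 0.61343 × 0.29957 = 0.1838 m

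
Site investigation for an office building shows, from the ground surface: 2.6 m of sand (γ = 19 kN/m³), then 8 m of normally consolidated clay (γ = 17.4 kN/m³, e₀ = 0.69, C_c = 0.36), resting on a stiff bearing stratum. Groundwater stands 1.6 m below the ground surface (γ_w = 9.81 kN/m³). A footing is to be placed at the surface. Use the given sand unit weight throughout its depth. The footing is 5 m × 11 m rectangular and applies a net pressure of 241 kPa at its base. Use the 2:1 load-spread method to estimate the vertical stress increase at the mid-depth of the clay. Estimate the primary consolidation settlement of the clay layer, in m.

S_c ≈ 0.486 m

Mid-depth of clay below the ground surface: z = 2.6 + 8/2 = 6.6 m.
Total vertical stress at mid-clay: σ_v = 19×2.6 + 17.4×4 = 119 kPa.
Pore pressure: u = 9.81×(6.6 − 1.6) = 49.05 kPa.
Initial effective stress: σ'_0 = σ_v − u = 119 − 49.05 = 69.95 kPa.
Stress increase at mid-clay by the 2:1 spreading method:
Δσ = qBL/((B+z)(L+z)) = 241×5×11/((5+6.6)(11+6.6)) = 64.925 kPa
Final effective stress: σ'_f = σ'_0 + Δσ = 69.95 + 64.925 = 134.88 kPa.
Normally consolidated clay, so the full stress increment lies on the virgin compression line:
S_c = C_c·H/(1+e₀)·log₁₀(σ'_f/σ'_0) = 0.36×8/(1+0.69)×log₁₀(134.88/69.95)
    = 1.7041 × 0.28516 = 0.4859 m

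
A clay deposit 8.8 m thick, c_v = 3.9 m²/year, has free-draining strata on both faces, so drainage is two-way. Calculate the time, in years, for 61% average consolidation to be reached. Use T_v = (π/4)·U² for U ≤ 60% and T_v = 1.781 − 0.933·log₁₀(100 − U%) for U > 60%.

t ≈ 1.47 years

Drainage path length: H_d = H/2 = 4.4 m (double drainage).
U > 60%: T_v = 1.781 − 0.933·log₁₀(100 − 61) = 0.29654.
t = T_v·H_d²/c_v = 0.29654×4.4²/3.9 = 1.472 years.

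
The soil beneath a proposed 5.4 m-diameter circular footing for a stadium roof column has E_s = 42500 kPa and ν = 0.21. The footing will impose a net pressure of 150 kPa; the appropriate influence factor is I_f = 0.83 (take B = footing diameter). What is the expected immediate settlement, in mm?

S_e ≈ 15.1 mm

Immediate (elastic) settlement: S_e = q·B·(1−ν²)/E_s · I_f.
S_e = 150 × 5.4 × (1 − 0.21²) / 42500 × 0.83
    = 150 × 5.4 × 0.9559 / 42500 × 0.83
    = 0.01512 m = 15.12 mm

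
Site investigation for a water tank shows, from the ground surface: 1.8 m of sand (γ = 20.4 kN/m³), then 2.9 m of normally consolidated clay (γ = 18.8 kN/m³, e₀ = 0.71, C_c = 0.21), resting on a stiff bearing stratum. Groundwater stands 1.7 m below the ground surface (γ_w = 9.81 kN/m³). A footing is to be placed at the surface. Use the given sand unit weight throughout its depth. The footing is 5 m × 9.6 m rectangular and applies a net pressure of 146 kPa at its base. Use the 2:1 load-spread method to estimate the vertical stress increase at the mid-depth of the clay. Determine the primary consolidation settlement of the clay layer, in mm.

S_c ≈ 133 mm

Mid-depth of clay below the ground surface: z = 1.8 + 2.9/2 = 3.25 m.
Total vertical stress at mid-clay: σ_v = 20.4×1.8 + 18.8×1.45 = 63.98 kPa.
Pore pressure: u = 9.81×(3.25 − 1.7) = 15.206 kPa.
Initial effective stress: σ'_0 = σ_v − u = 63.98 − 15.206 = 48.774 kPa.
Stress increase at mid-clay by the 2:1 spreading method:
Δσ = qBL/((B+z)(L+z)) = 146×5×9.6/((5+3.25)(9.6+3.25)) = 66.105 kPa
Final effective stress: σ'_f = σ'_0 + Δσ = 48.774 + 66.105 = 114.88 kPa.
Normally consolidated clay, so the full stress increment lies on the virgin compression line:
S_c = C_c·H/(1+e₀)·log₁₀(σ'_f/σ'_0) = 0.21×2.9/(1+0.71)×log₁₀(114.88/48.774)
    = 0.35614 × 0.37206 = 0.1325 m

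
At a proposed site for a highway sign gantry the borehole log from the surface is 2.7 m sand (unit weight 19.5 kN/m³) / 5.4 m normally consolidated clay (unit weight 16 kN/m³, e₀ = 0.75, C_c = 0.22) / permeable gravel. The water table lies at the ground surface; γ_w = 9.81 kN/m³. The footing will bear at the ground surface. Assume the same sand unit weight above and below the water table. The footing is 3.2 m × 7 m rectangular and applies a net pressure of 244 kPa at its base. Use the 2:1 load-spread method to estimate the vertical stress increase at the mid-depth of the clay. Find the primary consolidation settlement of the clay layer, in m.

S_c ≈ 0.232 m

Mid-depth of clay below the ground surface: z = 2.7 + 5.4/2 = 5.4 m.
Total vertical stress at mid-clay: σ_v = 19.5×2.7 + 16×2.7 = 95.85 kPa.
Pore pressure: u = 9.81×(5.4 − 0) = 52.974 kPa.
Initial effective stress: σ'_0 = σ_v − u = 95.85 − 52.974 = 42.876 kPa.
Stress increase at mid-clay by the 2:1 spreading method:
Δσ = qBL/((B+z)(L+z)) = 244×3.2×7/((3.2+5.4)(7+5.4)) = 51.253 kPa
Final effective stress: σ'_f = σ'_0 + Δσ = 42.876 + 51.253 = 94.129 kPa.
Normally consolidated clay, so the full stress increment lies on the virgin compression line:
S_c = C_c·H/(1+e₀)·log₁₀(σ'_f/σ'_0) = 0.22×5.4/(1+0.75)×log₁₀(94.129/42.876)
    = 0.67886 × 0.34151 = 0.2318 m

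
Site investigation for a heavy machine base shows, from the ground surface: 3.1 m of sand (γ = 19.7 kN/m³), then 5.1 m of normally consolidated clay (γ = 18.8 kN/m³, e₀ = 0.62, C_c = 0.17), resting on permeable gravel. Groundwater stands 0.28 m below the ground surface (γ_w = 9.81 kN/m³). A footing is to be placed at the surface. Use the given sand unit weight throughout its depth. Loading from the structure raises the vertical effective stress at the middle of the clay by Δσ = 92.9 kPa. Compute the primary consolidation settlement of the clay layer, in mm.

S_c ≈ 226 mm

Mid-depth of clay below the ground surface: z = 3.1 + 5.1/2 = 5.65 m.
Total vertical stress at mid-clay: σ_v = 19.7×3.1 + 18.8×2.55 = 109.01 kPa.
Pore pressure: u = 9.81×(5.65 − 0.28) = 52.68 kPa.
Initial effective stress: σ'_0 = σ_v − u = 109.01 − 52.68 = 56.33 kPa.
Final effective stress: σ'_f = σ'_0 + Δσ = 56.33 + 92.9 = 149.23 kPa.
Normally consolidated clay, so the full stress increment lies on the virgin compression line:
S_c = C_c·H/(1+e₀)·log₁₀(σ'_f/σ'_0) = 0.17×5.1/(1+0.62)×log₁₀(149.23/56.33)
    = 0.53519 × 0.42312 = 0.2264 m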